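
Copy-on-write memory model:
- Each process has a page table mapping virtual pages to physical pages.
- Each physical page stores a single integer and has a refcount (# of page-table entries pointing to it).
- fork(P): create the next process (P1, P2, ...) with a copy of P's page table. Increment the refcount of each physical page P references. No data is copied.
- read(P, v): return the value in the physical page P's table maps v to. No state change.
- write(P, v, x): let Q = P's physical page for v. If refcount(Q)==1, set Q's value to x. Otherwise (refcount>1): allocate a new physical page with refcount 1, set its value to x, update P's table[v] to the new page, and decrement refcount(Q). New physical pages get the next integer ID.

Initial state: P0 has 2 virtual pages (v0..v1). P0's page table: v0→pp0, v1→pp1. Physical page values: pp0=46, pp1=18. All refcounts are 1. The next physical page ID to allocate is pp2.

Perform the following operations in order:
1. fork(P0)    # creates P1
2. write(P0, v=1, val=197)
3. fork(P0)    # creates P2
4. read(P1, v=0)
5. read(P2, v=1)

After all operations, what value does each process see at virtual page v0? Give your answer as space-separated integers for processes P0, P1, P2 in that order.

Op 1: fork(P0) -> P1. 2 ppages; refcounts: pp0:2 pp1:2
Op 2: write(P0, v1, 197). refcount(pp1)=2>1 -> COPY to pp2. 3 ppages; refcounts: pp0:2 pp1:1 pp2:1
Op 3: fork(P0) -> P2. 3 ppages; refcounts: pp0:3 pp1:1 pp2:2
Op 4: read(P1, v0) -> 46. No state change.
Op 5: read(P2, v1) -> 197. No state change.
P0: v0 -> pp0 = 46
P1: v0 -> pp0 = 46
P2: v0 -> pp0 = 46

Answer: 46 46 46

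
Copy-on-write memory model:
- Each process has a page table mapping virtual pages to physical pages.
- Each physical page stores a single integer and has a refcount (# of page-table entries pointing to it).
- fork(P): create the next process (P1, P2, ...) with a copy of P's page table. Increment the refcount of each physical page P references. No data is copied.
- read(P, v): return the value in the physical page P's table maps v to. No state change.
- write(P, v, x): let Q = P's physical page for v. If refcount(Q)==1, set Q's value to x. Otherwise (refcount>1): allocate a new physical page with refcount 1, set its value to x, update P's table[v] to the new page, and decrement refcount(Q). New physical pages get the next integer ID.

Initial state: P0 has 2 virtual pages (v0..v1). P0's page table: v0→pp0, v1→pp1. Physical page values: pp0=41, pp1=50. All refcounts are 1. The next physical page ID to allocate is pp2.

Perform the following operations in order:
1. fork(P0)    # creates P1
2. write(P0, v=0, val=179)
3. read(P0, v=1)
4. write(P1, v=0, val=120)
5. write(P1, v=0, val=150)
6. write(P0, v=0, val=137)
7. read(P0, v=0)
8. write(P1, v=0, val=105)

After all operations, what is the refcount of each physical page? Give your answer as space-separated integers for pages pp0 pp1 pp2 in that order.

Op 1: fork(P0) -> P1. 2 ppages; refcounts: pp0:2 pp1:2
Op 2: write(P0, v0, 179). refcount(pp0)=2>1 -> COPY to pp2. 3 ppages; refcounts: pp0:1 pp1:2 pp2:1
Op 3: read(P0, v1) -> 50. No state change.
Op 4: write(P1, v0, 120). refcount(pp0)=1 -> write in place. 3 ppages; refcounts: pp0:1 pp1:2 pp2:1
Op 5: write(P1, v0, 150). refcount(pp0)=1 -> write in place. 3 ppages; refcounts: pp0:1 pp1:2 pp2:1
Op 6: write(P0, v0, 137). refcount(pp2)=1 -> write in place. 3 ppages; refcounts: pp0:1 pp1:2 pp2:1
Op 7: read(P0, v0) -> 137. No state change.
Op 8: write(P1, v0, 105). refcount(pp0)=1 -> write in place. 3 ppages; refcounts: pp0:1 pp1:2 pp2:1

Answer: 1 2 1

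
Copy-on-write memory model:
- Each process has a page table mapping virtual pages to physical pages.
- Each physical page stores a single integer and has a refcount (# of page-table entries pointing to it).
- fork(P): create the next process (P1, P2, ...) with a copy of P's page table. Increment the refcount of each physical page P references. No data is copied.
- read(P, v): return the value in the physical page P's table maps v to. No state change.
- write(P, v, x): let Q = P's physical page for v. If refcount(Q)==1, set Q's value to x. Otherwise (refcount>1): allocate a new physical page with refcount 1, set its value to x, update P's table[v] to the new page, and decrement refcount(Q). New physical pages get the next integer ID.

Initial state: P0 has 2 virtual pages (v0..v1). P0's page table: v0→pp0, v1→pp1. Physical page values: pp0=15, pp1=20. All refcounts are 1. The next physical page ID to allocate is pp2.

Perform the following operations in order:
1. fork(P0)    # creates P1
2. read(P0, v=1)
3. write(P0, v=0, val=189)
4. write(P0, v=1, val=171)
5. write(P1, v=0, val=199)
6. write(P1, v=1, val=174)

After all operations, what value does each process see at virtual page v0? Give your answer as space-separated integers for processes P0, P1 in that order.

Op 1: fork(P0) -> P1. 2 ppages; refcounts: pp0:2 pp1:2
Op 2: read(P0, v1) -> 20. No state change.
Op 3: write(P0, v0, 189). refcount(pp0)=2>1 -> COPY to pp2. 3 ppages; refcounts: pp0:1 pp1:2 pp2:1
Op 4: write(P0, v1, 171). refcount(pp1)=2>1 -> COPY to pp3. 4 ppages; refcounts: pp0:1 pp1:1 pp2:1 pp3:1
Op 5: write(P1, v0, 199). refcount(pp0)=1 -> write in place. 4 ppages; refcounts: pp0:1 pp1:1 pp2:1 pp3:1
Op 6: write(P1, v1, 174). refcount(pp1)=1 -> write in place. 4 ppages; refcounts: pp0:1 pp1:1 pp2:1 pp3:1
P0: v0 -> pp2 = 189
P1: v0 -> pp0 = 199

Answer: 189 199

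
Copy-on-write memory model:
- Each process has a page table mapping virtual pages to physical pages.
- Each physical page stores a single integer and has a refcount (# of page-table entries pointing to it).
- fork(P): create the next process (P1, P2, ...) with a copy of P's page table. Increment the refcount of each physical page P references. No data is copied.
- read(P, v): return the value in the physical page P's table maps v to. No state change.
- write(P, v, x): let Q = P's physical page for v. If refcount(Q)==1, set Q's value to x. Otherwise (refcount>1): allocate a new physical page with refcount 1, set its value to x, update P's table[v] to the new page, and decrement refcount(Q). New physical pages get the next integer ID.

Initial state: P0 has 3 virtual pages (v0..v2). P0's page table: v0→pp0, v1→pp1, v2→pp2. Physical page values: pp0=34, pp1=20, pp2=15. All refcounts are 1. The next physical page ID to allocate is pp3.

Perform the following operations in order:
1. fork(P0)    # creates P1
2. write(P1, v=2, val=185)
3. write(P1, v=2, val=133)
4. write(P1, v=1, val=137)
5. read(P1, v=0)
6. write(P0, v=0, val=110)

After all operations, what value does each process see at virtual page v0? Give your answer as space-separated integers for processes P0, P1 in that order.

Answer: 110 34

Derivation:
Op 1: fork(P0) -> P1. 3 ppages; refcounts: pp0:2 pp1:2 pp2:2
Op 2: write(P1, v2, 185). refcount(pp2)=2>1 -> COPY to pp3. 4 ppages; refcounts: pp0:2 pp1:2 pp2:1 pp3:1
Op 3: write(P1, v2, 133). refcount(pp3)=1 -> write in place. 4 ppages; refcounts: pp0:2 pp1:2 pp2:1 pp3:1
Op 4: write(P1, v1, 137). refcount(pp1)=2>1 -> COPY to pp4. 5 ppages; refcounts: pp0:2 pp1:1 pp2:1 pp3:1 pp4:1
Op 5: read(P1, v0) -> 34. No state change.
Op 6: write(P0, v0, 110). refcount(pp0)=2>1 -> COPY to pp5. 6 ppages; refcounts: pp0:1 pp1:1 pp2:1 pp3:1 pp4:1 pp5:1
P0: v0 -> pp5 = 110
P1: v0 -> pp0 = 34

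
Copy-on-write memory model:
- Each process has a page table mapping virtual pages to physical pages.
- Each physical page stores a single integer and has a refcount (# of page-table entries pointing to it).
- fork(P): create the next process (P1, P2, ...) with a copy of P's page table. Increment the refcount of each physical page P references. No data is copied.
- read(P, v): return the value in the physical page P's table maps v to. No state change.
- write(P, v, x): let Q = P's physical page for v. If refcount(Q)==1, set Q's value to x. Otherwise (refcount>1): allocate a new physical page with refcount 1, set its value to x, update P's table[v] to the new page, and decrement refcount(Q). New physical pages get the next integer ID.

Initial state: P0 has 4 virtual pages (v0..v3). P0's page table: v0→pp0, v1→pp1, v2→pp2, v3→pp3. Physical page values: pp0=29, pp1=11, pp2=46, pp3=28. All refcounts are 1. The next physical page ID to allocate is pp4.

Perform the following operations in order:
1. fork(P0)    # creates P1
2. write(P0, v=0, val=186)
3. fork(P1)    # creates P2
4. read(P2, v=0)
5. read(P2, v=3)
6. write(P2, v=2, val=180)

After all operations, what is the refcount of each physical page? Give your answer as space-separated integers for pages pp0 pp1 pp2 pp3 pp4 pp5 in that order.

Answer: 2 3 2 3 1 1

Derivation:
Op 1: fork(P0) -> P1. 4 ppages; refcounts: pp0:2 pp1:2 pp2:2 pp3:2
Op 2: write(P0, v0, 186). refcount(pp0)=2>1 -> COPY to pp4. 5 ppages; refcounts: pp0:1 pp1:2 pp2:2 pp3:2 pp4:1
Op 3: fork(P1) -> P2. 5 ppages; refcounts: pp0:2 pp1:3 pp2:3 pp3:3 pp4:1
Op 4: read(P2, v0) -> 29. No state change.
Op 5: read(P2, v3) -> 28. No state change.
Op 6: write(P2, v2, 180). refcount(pp2)=3>1 -> COPY to pp5. 6 ppages; refcounts: pp0:2 pp1:3 pp2:2 pp3:3 pp4:1 pp5:1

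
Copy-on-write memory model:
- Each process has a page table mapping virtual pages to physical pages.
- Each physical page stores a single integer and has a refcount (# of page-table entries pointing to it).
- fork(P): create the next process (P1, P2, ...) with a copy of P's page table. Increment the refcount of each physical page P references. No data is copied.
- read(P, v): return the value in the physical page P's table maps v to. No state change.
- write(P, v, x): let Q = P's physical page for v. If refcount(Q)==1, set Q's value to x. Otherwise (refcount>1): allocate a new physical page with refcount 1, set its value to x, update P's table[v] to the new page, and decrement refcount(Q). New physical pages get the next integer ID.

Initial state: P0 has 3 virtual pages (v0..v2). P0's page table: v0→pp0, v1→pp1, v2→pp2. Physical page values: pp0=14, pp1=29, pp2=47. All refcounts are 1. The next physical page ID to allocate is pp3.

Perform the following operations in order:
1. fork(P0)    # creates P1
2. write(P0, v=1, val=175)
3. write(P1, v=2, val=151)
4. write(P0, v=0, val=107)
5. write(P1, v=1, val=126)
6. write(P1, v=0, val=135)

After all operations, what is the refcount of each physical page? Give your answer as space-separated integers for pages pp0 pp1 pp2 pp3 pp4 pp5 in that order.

Op 1: fork(P0) -> P1. 3 ppages; refcounts: pp0:2 pp1:2 pp2:2
Op 2: write(P0, v1, 175). refcount(pp1)=2>1 -> COPY to pp3. 4 ppages; refcounts: pp0:2 pp1:1 pp2:2 pp3:1
Op 3: write(P1, v2, 151). refcount(pp2)=2>1 -> COPY to pp4. 5 ppages; refcounts: pp0:2 pp1:1 pp2:1 pp3:1 pp4:1
Op 4: write(P0, v0, 107). refcount(pp0)=2>1 -> COPY to pp5. 6 ppages; refcounts: pp0:1 pp1:1 pp2:1 pp3:1 pp4:1 pp5:1
Op 5: write(P1, v1, 126). refcount(pp1)=1 -> write in place. 6 ppages; refcounts: pp0:1 pp1:1 pp2:1 pp3:1 pp4:1 pp5:1
Op 6: write(P1, v0, 135). refcount(pp0)=1 -> write in place. 6 ppages; refcounts: pp0:1 pp1:1 pp2:1 pp3:1 pp4:1 pp5:1

Answer: 1 1 1 1 1 1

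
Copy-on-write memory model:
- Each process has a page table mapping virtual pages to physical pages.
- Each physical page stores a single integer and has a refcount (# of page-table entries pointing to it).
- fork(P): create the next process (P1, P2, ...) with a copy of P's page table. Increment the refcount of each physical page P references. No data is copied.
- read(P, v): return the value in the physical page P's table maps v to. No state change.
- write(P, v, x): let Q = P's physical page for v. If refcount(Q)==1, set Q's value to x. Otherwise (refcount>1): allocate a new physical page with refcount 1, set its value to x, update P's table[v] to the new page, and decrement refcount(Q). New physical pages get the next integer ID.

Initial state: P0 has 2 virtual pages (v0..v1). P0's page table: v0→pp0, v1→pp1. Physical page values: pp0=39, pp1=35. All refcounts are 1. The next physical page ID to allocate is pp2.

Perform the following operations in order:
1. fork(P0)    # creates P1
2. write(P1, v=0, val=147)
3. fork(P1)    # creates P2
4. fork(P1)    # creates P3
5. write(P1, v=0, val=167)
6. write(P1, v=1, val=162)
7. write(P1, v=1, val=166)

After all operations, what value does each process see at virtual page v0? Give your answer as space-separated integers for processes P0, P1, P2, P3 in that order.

Op 1: fork(P0) -> P1. 2 ppages; refcounts: pp0:2 pp1:2
Op 2: write(P1, v0, 147). refcount(pp0)=2>1 -> COPY to pp2. 3 ppages; refcounts: pp0:1 pp1:2 pp2:1
Op 3: fork(P1) -> P2. 3 ppages; refcounts: pp0:1 pp1:3 pp2:2
Op 4: fork(P1) -> P3. 3 ppages; refcounts: pp0:1 pp1:4 pp2:3
Op 5: write(P1, v0, 167). refcount(pp2)=3>1 -> COPY to pp3. 4 ppages; refcounts: pp0:1 pp1:4 pp2:2 pp3:1
Op 6: write(P1, v1, 162). refcount(pp1)=4>1 -> COPY to pp4. 5 ppages; refcounts: pp0:1 pp1:3 pp2:2 pp3:1 pp4:1
Op 7: write(P1, v1, 166). refcount(pp4)=1 -> write in place. 5 ppages; refcounts: pp0:1 pp1:3 pp2:2 pp3:1 pp4:1
P0: v0 -> pp0 = 39
P1: v0 -> pp3 = 167
P2: v0 -> pp2 = 147
P3: v0 -> pp2 = 147

Answer: 39 167 147 147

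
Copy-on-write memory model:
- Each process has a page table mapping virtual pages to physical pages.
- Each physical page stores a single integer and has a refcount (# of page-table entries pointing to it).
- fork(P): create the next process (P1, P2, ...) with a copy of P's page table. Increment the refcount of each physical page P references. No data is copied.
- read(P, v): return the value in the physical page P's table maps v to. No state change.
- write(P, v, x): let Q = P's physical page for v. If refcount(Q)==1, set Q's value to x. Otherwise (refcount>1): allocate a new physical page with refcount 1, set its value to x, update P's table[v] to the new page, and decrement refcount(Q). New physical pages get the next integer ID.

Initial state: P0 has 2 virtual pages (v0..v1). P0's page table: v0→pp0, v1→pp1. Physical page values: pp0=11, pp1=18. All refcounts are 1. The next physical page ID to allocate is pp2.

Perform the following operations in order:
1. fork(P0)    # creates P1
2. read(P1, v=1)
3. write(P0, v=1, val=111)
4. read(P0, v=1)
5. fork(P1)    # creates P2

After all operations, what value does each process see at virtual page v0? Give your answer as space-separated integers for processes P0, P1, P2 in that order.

Answer: 11 11 11

Derivation:
Op 1: fork(P0) -> P1. 2 ppages; refcounts: pp0:2 pp1:2
Op 2: read(P1, v1) -> 18. No state change.
Op 3: write(P0, v1, 111). refcount(pp1)=2>1 -> COPY to pp2. 3 ppages; refcounts: pp0:2 pp1:1 pp2:1
Op 4: read(P0, v1) -> 111. No state change.
Op 5: fork(P1) -> P2. 3 ppages; refcounts: pp0:3 pp1:2 pp2:1
P0: v0 -> pp0 = 11
P1: v0 -> pp0 = 11
P2: v0 -> pp0 = 11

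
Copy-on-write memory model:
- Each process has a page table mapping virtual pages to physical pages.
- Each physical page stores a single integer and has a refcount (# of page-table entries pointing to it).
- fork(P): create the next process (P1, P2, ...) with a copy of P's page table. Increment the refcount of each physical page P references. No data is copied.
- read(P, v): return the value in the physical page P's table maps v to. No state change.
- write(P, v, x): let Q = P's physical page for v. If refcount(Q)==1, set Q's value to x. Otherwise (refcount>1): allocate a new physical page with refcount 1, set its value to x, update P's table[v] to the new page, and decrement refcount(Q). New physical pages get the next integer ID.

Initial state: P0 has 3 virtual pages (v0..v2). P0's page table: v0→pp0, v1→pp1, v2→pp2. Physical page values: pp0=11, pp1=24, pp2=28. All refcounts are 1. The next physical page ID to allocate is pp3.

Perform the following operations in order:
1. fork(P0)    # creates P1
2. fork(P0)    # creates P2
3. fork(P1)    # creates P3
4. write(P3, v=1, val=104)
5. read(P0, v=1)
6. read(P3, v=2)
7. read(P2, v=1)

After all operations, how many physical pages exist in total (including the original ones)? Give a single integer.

Op 1: fork(P0) -> P1. 3 ppages; refcounts: pp0:2 pp1:2 pp2:2
Op 2: fork(P0) -> P2. 3 ppages; refcounts: pp0:3 pp1:3 pp2:3
Op 3: fork(P1) -> P3. 3 ppages; refcounts: pp0:4 pp1:4 pp2:4
Op 4: write(P3, v1, 104). refcount(pp1)=4>1 -> COPY to pp3. 4 ppages; refcounts: pp0:4 pp1:3 pp2:4 pp3:1
Op 5: read(P0, v1) -> 24. No state change.
Op 6: read(P3, v2) -> 28. No state change.
Op 7: read(P2, v1) -> 24. No state change.

Answer: 4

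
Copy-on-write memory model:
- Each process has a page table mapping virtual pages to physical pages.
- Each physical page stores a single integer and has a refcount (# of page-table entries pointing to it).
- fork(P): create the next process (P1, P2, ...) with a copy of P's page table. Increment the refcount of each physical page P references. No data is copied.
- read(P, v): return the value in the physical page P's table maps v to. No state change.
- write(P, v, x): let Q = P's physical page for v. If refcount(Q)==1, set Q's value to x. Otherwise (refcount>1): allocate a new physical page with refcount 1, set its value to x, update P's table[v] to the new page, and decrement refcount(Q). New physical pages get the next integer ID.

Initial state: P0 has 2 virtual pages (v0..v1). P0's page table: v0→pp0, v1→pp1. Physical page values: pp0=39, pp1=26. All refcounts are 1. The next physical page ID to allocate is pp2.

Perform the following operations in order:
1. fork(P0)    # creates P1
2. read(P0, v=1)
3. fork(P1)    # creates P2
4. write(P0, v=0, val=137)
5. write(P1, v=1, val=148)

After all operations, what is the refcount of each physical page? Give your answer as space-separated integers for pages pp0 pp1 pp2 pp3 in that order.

Op 1: fork(P0) -> P1. 2 ppages; refcounts: pp0:2 pp1:2
Op 2: read(P0, v1) -> 26. No state change.
Op 3: fork(P1) -> P2. 2 ppages; refcounts: pp0:3 pp1:3
Op 4: write(P0, v0, 137). refcount(pp0)=3>1 -> COPY to pp2. 3 ppages; refcounts: pp0:2 pp1:3 pp2:1
Op 5: write(P1, v1, 148). refcount(pp1)=3>1 -> COPY to pp3. 4 ppages; refcounts: pp0:2 pp1:2 pp2:1 pp3:1

Answer: 2 2 1 1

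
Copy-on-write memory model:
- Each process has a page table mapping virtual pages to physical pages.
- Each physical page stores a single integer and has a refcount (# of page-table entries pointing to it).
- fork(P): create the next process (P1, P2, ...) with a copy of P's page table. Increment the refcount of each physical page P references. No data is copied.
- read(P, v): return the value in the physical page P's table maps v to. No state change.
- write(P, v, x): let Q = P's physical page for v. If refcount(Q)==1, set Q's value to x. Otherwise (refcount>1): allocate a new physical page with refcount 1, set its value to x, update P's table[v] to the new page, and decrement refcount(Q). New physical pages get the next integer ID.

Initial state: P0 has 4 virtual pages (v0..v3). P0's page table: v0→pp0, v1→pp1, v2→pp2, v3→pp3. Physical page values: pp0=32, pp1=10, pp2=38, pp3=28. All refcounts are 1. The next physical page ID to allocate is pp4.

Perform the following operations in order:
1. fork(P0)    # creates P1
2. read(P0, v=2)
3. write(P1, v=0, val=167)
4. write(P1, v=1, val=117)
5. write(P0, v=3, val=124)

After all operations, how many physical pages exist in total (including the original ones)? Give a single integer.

Op 1: fork(P0) -> P1. 4 ppages; refcounts: pp0:2 pp1:2 pp2:2 pp3:2
Op 2: read(P0, v2) -> 38. No state change.
Op 3: write(P1, v0, 167). refcount(pp0)=2>1 -> COPY to pp4. 5 ppages; refcounts: pp0:1 pp1:2 pp2:2 pp3:2 pp4:1
Op 4: write(P1, v1, 117). refcount(pp1)=2>1 -> COPY to pp5. 6 ppages; refcounts: pp0:1 pp1:1 pp2:2 pp3:2 pp4:1 pp5:1
Op 5: write(P0, v3, 124). refcount(pp3)=2>1 -> COPY to pp6. 7 ppages; refcounts: pp0:1 pp1:1 pp2:2 pp3:1 pp4:1 pp5:1 pp6:1

Answer: 7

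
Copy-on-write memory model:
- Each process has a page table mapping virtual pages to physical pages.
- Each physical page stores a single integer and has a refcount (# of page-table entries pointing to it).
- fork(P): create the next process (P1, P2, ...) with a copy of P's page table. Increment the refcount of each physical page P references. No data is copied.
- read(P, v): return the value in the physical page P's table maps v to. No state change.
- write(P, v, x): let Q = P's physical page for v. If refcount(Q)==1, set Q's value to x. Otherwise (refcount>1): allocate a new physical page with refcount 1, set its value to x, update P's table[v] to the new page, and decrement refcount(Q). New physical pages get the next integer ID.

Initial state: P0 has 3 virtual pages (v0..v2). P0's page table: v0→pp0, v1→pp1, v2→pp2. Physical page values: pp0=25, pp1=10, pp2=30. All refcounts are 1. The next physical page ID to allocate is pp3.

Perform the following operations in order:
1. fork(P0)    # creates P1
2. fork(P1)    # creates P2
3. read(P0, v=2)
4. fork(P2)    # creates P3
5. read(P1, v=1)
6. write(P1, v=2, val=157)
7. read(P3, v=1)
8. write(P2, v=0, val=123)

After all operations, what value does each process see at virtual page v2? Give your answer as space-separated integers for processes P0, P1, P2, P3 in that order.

Answer: 30 157 30 30

Derivation:
Op 1: fork(P0) -> P1. 3 ppages; refcounts: pp0:2 pp1:2 pp2:2
Op 2: fork(P1) -> P2. 3 ppages; refcounts: pp0:3 pp1:3 pp2:3
Op 3: read(P0, v2) -> 30. No state change.
Op 4: fork(P2) -> P3. 3 ppages; refcounts: pp0:4 pp1:4 pp2:4
Op 5: read(P1, v1) -> 10. No state change.
Op 6: write(P1, v2, 157). refcount(pp2)=4>1 -> COPY to pp3. 4 ppages; refcounts: pp0:4 pp1:4 pp2:3 pp3:1
Op 7: read(P3, v1) -> 10. No state change.
Op 8: write(P2, v0, 123). refcount(pp0)=4>1 -> COPY to pp4. 5 ppages; refcounts: pp0:3 pp1:4 pp2:3 pp3:1 pp4:1
P0: v2 -> pp2 = 30
P1: v2 -> pp3 = 157
P2: v2 -> pp2 = 30
P3: v2 -> pp2 = 30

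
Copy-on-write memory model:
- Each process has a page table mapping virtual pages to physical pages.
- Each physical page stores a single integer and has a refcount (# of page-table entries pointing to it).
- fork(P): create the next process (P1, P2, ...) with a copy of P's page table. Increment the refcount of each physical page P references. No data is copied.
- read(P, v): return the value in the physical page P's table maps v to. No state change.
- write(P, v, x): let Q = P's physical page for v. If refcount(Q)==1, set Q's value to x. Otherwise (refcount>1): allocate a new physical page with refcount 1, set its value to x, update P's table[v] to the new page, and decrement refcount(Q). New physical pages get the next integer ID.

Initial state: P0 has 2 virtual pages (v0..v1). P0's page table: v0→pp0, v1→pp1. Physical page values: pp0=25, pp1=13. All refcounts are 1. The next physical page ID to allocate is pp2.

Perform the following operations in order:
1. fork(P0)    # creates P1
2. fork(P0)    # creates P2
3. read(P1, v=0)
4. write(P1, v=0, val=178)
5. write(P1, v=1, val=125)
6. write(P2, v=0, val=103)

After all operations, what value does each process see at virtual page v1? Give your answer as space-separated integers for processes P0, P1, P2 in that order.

Op 1: fork(P0) -> P1. 2 ppages; refcounts: pp0:2 pp1:2
Op 2: fork(P0) -> P2. 2 ppages; refcounts: pp0:3 pp1:3
Op 3: read(P1, v0) -> 25. No state change.
Op 4: write(P1, v0, 178). refcount(pp0)=3>1 -> COPY to pp2. 3 ppages; refcounts: pp0:2 pp1:3 pp2:1
Op 5: write(P1, v1, 125). refcount(pp1)=3>1 -> COPY to pp3. 4 ppages; refcounts: pp0:2 pp1:2 pp2:1 pp3:1
Op 6: write(P2, v0, 103). refcount(pp0)=2>1 -> COPY to pp4. 5 ppages; refcounts: pp0:1 pp1:2 pp2:1 pp3:1 pp4:1
P0: v1 -> pp1 = 13
P1: v1 -> pp3 = 125
P2: v1 -> pp1 = 13

Answer: 13 125 13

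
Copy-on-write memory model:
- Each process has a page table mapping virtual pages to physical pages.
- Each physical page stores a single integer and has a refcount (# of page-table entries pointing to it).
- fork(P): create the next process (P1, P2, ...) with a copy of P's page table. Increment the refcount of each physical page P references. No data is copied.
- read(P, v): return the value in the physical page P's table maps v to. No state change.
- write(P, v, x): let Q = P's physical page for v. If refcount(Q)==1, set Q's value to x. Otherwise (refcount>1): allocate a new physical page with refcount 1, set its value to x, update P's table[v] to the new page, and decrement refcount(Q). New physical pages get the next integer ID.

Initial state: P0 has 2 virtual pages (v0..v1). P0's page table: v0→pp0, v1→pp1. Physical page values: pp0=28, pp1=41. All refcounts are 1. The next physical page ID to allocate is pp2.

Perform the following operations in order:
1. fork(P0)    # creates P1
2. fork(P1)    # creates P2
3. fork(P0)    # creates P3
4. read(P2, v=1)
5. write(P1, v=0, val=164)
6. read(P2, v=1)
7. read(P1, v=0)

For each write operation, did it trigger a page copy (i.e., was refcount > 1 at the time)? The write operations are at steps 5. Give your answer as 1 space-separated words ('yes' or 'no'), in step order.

Op 1: fork(P0) -> P1. 2 ppages; refcounts: pp0:2 pp1:2
Op 2: fork(P1) -> P2. 2 ppages; refcounts: pp0:3 pp1:3
Op 3: fork(P0) -> P3. 2 ppages; refcounts: pp0:4 pp1:4
Op 4: read(P2, v1) -> 41. No state change.
Op 5: write(P1, v0, 164). refcount(pp0)=4>1 -> COPY to pp2. 3 ppages; refcounts: pp0:3 pp1:4 pp2:1
Op 6: read(P2, v1) -> 41. No state change.
Op 7: read(P1, v0) -> 164. No state change.

yes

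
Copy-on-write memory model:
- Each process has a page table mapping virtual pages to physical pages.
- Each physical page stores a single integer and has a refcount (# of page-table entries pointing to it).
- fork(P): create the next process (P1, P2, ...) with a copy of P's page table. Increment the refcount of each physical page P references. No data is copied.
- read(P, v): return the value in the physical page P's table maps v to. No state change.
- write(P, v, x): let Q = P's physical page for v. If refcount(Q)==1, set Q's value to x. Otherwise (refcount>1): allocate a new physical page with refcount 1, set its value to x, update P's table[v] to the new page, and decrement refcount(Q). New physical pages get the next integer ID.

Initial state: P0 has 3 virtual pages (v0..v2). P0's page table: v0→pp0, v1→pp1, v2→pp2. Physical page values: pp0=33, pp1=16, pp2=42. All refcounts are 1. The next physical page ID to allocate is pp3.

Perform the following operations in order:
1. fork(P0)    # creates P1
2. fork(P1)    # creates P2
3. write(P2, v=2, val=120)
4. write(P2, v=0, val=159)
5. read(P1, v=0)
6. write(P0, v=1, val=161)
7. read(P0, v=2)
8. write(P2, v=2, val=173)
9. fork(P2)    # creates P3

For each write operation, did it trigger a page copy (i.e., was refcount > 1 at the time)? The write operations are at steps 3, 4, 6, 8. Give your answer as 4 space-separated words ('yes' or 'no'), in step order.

Op 1: fork(P0) -> P1. 3 ppages; refcounts: pp0:2 pp1:2 pp2:2
Op 2: fork(P1) -> P2. 3 ppages; refcounts: pp0:3 pp1:3 pp2:3
Op 3: write(P2, v2, 120). refcount(pp2)=3>1 -> COPY to pp3. 4 ppages; refcounts: pp0:3 pp1:3 pp2:2 pp3:1
Op 4: write(P2, v0, 159). refcount(pp0)=3>1 -> COPY to pp4. 5 ppages; refcounts: pp0:2 pp1:3 pp2:2 pp3:1 pp4:1
Op 5: read(P1, v0) -> 33. No state change.
Op 6: write(P0, v1, 161). refcount(pp1)=3>1 -> COPY to pp5. 6 ppages; refcounts: pp0:2 pp1:2 pp2:2 pp3:1 pp4:1 pp5:1
Op 7: read(P0, v2) -> 42. No state change.
Op 8: write(P2, v2, 173). refcount(pp3)=1 -> write in place. 6 ppages; refcounts: pp0:2 pp1:2 pp2:2 pp3:1 pp4:1 pp5:1
Op 9: fork(P2) -> P3. 6 ppages; refcounts: pp0:2 pp1:3 pp2:2 pp3:2 pp4:2 pp5:1

yes yes yes no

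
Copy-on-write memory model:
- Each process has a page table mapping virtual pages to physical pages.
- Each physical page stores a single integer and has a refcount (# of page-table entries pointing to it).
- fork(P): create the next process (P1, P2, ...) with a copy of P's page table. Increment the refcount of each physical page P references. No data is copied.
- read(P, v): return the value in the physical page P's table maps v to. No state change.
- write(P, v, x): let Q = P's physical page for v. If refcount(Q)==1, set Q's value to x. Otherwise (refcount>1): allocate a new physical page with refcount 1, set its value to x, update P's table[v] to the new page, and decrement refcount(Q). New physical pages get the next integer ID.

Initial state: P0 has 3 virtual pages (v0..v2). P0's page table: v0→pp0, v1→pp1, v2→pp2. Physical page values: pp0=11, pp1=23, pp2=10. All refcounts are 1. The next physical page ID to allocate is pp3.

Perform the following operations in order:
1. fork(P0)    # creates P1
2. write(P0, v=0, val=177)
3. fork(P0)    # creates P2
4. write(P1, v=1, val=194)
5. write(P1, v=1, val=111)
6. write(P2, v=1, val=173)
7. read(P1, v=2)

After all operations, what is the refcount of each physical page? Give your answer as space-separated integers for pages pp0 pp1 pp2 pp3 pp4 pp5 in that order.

Op 1: fork(P0) -> P1. 3 ppages; refcounts: pp0:2 pp1:2 pp2:2
Op 2: write(P0, v0, 177). refcount(pp0)=2>1 -> COPY to pp3. 4 ppages; refcounts: pp0:1 pp1:2 pp2:2 pp3:1
Op 3: fork(P0) -> P2. 4 ppages; refcounts: pp0:1 pp1:3 pp2:3 pp3:2
Op 4: write(P1, v1, 194). refcount(pp1)=3>1 -> COPY to pp4. 5 ppages; refcounts: pp0:1 pp1:2 pp2:3 pp3:2 pp4:1
Op 5: write(P1, v1, 111). refcount(pp4)=1 -> write in place. 5 ppages; refcounts: pp0:1 pp1:2 pp2:3 pp3:2 pp4:1
Op 6: write(P2, v1, 173). refcount(pp1)=2>1 -> COPY to pp5. 6 ppages; refcounts: pp0:1 pp1:1 pp2:3 pp3:2 pp4:1 pp5:1
Op 7: read(P1, v2) -> 10. No state change.

Answer: 1 1 3 2 1 1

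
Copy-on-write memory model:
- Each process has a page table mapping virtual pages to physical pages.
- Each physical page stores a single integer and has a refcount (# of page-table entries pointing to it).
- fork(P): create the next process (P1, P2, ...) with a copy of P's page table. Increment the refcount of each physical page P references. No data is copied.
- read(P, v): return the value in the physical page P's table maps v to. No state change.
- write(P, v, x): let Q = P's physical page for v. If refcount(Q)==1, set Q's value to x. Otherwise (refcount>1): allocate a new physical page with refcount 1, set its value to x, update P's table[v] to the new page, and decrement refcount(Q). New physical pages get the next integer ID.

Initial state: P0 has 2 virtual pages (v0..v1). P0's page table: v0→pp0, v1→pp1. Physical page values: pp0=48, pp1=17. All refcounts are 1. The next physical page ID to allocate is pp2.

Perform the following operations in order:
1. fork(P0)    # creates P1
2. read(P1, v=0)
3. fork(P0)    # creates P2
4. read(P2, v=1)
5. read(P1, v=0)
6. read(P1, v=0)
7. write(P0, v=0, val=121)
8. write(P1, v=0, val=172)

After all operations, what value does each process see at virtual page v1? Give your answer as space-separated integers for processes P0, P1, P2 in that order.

Answer: 17 17 17

Derivation:
Op 1: fork(P0) -> P1. 2 ppages; refcounts: pp0:2 pp1:2
Op 2: read(P1, v0) -> 48. No state change.
Op 3: fork(P0) -> P2. 2 ppages; refcounts: pp0:3 pp1:3
Op 4: read(P2, v1) -> 17. No state change.
Op 5: read(P1, v0) -> 48. No state change.
Op 6: read(P1, v0) -> 48. No state change.
Op 7: write(P0, v0, 121). refcount(pp0)=3>1 -> COPY to pp2. 3 ppages; refcounts: pp0:2 pp1:3 pp2:1
Op 8: write(P1, v0, 172). refcount(pp0)=2>1 -> COPY to pp3. 4 ppages; refcounts: pp0:1 pp1:3 pp2:1 pp3:1
P0: v1 -> pp1 = 17
P1: v1 -> pp1 = 17
P2: v1 -> pp1 = 17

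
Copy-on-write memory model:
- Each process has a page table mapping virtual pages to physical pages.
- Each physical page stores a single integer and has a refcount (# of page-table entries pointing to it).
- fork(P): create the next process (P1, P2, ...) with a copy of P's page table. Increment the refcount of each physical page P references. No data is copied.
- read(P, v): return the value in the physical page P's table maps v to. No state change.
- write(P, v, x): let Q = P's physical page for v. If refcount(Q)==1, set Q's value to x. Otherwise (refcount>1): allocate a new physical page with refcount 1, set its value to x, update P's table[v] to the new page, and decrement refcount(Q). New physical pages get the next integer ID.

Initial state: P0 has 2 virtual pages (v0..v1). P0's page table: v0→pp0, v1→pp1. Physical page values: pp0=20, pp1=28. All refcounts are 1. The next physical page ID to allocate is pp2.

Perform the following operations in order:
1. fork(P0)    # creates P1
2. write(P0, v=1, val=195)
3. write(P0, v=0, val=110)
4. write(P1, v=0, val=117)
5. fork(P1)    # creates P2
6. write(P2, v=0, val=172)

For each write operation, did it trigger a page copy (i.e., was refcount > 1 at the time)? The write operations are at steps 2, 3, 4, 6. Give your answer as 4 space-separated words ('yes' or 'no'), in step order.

Op 1: fork(P0) -> P1. 2 ppages; refcounts: pp0:2 pp1:2
Op 2: write(P0, v1, 195). refcount(pp1)=2>1 -> COPY to pp2. 3 ppages; refcounts: pp0:2 pp1:1 pp2:1
Op 3: write(P0, v0, 110). refcount(pp0)=2>1 -> COPY to pp3. 4 ppages; refcounts: pp0:1 pp1:1 pp2:1 pp3:1
Op 4: write(P1, v0, 117). refcount(pp0)=1 -> write in place. 4 ppages; refcounts: pp0:1 pp1:1 pp2:1 pp3:1
Op 5: fork(P1) -> P2. 4 ppages; refcounts: pp0:2 pp1:2 pp2:1 pp3:1
Op 6: write(P2, v0, 172). refcount(pp0)=2>1 -> COPY to pp4. 5 ppages; refcounts: pp0:1 pp1:2 pp2:1 pp3:1 pp4:1

yes yes no yes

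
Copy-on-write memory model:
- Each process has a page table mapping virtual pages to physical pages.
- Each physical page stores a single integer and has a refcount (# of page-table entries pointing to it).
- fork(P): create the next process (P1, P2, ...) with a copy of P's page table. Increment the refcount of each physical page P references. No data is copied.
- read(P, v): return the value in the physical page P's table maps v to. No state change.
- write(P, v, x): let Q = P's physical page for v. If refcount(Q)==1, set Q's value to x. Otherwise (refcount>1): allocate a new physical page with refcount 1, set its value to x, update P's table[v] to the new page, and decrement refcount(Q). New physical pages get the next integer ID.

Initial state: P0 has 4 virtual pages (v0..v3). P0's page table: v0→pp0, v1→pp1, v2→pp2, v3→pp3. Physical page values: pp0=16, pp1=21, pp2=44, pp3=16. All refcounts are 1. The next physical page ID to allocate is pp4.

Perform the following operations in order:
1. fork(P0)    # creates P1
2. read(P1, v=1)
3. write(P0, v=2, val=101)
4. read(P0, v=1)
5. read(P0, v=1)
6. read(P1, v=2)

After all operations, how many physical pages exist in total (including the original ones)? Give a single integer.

Answer: 5

Derivation:
Op 1: fork(P0) -> P1. 4 ppages; refcounts: pp0:2 pp1:2 pp2:2 pp3:2
Op 2: read(P1, v1) -> 21. No state change.
Op 3: write(P0, v2, 101). refcount(pp2)=2>1 -> COPY to pp4. 5 ppages; refcounts: pp0:2 pp1:2 pp2:1 pp3:2 pp4:1
Op 4: read(P0, v1) -> 21. No state change.
Op 5: read(P0, v1) -> 21. No state change.
Op 6: read(P1, v2) -> 44. No state change.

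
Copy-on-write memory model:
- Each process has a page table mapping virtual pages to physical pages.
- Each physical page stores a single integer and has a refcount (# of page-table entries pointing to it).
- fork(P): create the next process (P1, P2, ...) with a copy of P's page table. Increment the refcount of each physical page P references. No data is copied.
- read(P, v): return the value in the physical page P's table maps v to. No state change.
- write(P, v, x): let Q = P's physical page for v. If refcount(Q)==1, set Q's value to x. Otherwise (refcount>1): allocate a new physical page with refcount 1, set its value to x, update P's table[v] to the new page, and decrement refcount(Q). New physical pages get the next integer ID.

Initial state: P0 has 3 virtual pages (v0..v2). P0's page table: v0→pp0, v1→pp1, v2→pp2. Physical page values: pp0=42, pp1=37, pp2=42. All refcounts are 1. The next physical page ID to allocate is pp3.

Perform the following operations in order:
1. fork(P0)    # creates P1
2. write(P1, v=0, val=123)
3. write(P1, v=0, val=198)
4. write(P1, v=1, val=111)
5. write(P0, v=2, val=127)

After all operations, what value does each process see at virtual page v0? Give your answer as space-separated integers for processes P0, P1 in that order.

Answer: 42 198

Derivation:
Op 1: fork(P0) -> P1. 3 ppages; refcounts: pp0:2 pp1:2 pp2:2
Op 2: write(P1, v0, 123). refcount(pp0)=2>1 -> COPY to pp3. 4 ppages; refcounts: pp0:1 pp1:2 pp2:2 pp3:1
Op 3: write(P1, v0, 198). refcount(pp3)=1 -> write in place. 4 ppages; refcounts: pp0:1 pp1:2 pp2:2 pp3:1
Op 4: write(P1, v1, 111). refcount(pp1)=2>1 -> COPY to pp4. 5 ppages; refcounts: pp0:1 pp1:1 pp2:2 pp3:1 pp4:1
Op 5: write(P0, v2, 127). refcount(pp2)=2>1 -> COPY to pp5. 6 ppages; refcounts: pp0:1 pp1:1 pp2:1 pp3:1 pp4:1 pp5:1
P0: v0 -> pp0 = 42
P1: v0 -> pp3 = 198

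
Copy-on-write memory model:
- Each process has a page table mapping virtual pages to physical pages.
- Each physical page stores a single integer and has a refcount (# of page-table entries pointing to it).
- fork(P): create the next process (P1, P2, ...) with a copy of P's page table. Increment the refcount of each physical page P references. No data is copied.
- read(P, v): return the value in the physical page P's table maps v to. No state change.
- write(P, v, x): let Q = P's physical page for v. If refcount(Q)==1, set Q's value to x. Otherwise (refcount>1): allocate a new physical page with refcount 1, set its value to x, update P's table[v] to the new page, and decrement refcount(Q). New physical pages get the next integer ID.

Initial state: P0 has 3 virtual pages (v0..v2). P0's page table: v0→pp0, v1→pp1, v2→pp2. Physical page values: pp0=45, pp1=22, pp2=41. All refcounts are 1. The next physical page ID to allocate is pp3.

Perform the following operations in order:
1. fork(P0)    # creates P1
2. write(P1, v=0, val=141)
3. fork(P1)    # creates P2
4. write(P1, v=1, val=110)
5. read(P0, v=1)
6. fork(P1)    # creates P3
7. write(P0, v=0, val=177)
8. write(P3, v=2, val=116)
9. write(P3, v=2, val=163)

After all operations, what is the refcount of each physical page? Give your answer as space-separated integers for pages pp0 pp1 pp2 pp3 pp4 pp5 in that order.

Op 1: fork(P0) -> P1. 3 ppages; refcounts: pp0:2 pp1:2 pp2:2
Op 2: write(P1, v0, 141). refcount(pp0)=2>1 -> COPY to pp3. 4 ppages; refcounts: pp0:1 pp1:2 pp2:2 pp3:1
Op 3: fork(P1) -> P2. 4 ppages; refcounts: pp0:1 pp1:3 pp2:3 pp3:2
Op 4: write(P1, v1, 110). refcount(pp1)=3>1 -> COPY to pp4. 5 ppages; refcounts: pp0:1 pp1:2 pp2:3 pp3:2 pp4:1
Op 5: read(P0, v1) -> 22. No state change.
Op 6: fork(P1) -> P3. 5 ppages; refcounts: pp0:1 pp1:2 pp2:4 pp3:3 pp4:2
Op 7: write(P0, v0, 177). refcount(pp0)=1 -> write in place. 5 ppages; refcounts: pp0:1 pp1:2 pp2:4 pp3:3 pp4:2
Op 8: write(P3, v2, 116). refcount(pp2)=4>1 -> COPY to pp5. 6 ppages; refcounts: pp0:1 pp1:2 pp2:3 pp3:3 pp4:2 pp5:1
Op 9: write(P3, v2, 163). refcount(pp5)=1 -> write in place. 6 ppages; refcounts: pp0:1 pp1:2 pp2:3 pp3:3 pp4:2 pp5:1

Answer: 1 2 3 3 2 1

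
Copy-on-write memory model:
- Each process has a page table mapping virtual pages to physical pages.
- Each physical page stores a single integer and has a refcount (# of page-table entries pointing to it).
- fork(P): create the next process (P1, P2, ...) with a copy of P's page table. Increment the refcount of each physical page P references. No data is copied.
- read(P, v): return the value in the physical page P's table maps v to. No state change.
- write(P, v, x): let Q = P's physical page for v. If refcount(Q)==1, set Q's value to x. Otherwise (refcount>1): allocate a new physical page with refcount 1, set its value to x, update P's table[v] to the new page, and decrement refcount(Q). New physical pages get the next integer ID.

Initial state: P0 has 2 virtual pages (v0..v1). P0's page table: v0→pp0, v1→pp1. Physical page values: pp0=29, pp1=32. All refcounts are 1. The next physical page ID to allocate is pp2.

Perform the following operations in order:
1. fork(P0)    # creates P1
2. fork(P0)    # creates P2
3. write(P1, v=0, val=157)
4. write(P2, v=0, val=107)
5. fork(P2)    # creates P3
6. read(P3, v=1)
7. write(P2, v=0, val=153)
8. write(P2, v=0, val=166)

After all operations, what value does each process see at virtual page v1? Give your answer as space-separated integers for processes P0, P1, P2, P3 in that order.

Op 1: fork(P0) -> P1. 2 ppages; refcounts: pp0:2 pp1:2
Op 2: fork(P0) -> P2. 2 ppages; refcounts: pp0:3 pp1:3
Op 3: write(P1, v0, 157). refcount(pp0)=3>1 -> COPY to pp2. 3 ppages; refcounts: pp0:2 pp1:3 pp2:1
Op 4: write(P2, v0, 107). refcount(pp0)=2>1 -> COPY to pp3. 4 ppages; refcounts: pp0:1 pp1:3 pp2:1 pp3:1
Op 5: fork(P2) -> P3. 4 ppages; refcounts: pp0:1 pp1:4 pp2:1 pp3:2
Op 6: read(P3, v1) -> 32. No state change.
Op 7: write(P2, v0, 153). refcount(pp3)=2>1 -> COPY to pp4. 5 ppages; refcounts: pp0:1 pp1:4 pp2:1 pp3:1 pp4:1
Op 8: write(P2, v0, 166). refcount(pp4)=1 -> write in place. 5 ppages; refcounts: pp0:1 pp1:4 pp2:1 pp3:1 pp4:1
P0: v1 -> pp1 = 32
P1: v1 -> pp1 = 32
P2: v1 -> pp1 = 32
P3: v1 -> pp1 = 32

Answer: 32 32 32 32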